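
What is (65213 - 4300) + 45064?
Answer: 105977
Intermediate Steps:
(65213 - 4300) + 45064 = 60913 + 45064 = 105977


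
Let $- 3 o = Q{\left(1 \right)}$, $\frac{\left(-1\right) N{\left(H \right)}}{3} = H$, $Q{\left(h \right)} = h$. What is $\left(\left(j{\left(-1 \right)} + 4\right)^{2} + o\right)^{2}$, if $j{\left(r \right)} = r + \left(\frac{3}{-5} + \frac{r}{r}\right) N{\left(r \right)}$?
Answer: $\frac{1684804}{5625} \approx 299.52$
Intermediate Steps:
$N{\left(H \right)} = - 3 H$
$j{\left(r \right)} = - \frac{r}{5}$ ($j{\left(r \right)} = r + \left(\frac{3}{-5} + \frac{r}{r}\right) \left(- 3 r\right) = r + \left(3 \left(- \frac{1}{5}\right) + 1\right) \left(- 3 r\right) = r + \left(- \frac{3}{5} + 1\right) \left(- 3 r\right) = r + \frac{2 \left(- 3 r\right)}{5} = r - \frac{6 r}{5} = - \frac{r}{5}$)
$o = - \frac{1}{3}$ ($o = \left(- \frac{1}{3}\right) 1 = - \frac{1}{3} \approx -0.33333$)
$\left(\left(j{\left(-1 \right)} + 4\right)^{2} + o\right)^{2} = \left(\left(\left(- \frac{1}{5}\right) \left(-1\right) + 4\right)^{2} - \frac{1}{3}\right)^{2} = \left(\left(\frac{1}{5} + 4\right)^{2} - \frac{1}{3}\right)^{2} = \left(\left(\frac{21}{5}\right)^{2} - \frac{1}{3}\right)^{2} = \left(\frac{441}{25} - \frac{1}{3}\right)^{2} = \left(\frac{1298}{75}\right)^{2} = \frac{1684804}{5625}$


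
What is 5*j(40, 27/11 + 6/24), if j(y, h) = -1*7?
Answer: -35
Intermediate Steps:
j(y, h) = -7
5*j(40, 27/11 + 6/24) = 5*(-7) = -35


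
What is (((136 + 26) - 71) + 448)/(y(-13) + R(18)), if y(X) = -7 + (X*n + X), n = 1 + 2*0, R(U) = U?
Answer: -539/15 ≈ -35.933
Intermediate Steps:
n = 1 (n = 1 + 0 = 1)
y(X) = -7 + 2*X (y(X) = -7 + (X*1 + X) = -7 + (X + X) = -7 + 2*X)
(((136 + 26) - 71) + 448)/(y(-13) + R(18)) = (((136 + 26) - 71) + 448)/((-7 + 2*(-13)) + 18) = ((162 - 71) + 448)/((-7 - 26) + 18) = (91 + 448)/(-33 + 18) = 539/(-15) = 539*(-1/15) = -539/15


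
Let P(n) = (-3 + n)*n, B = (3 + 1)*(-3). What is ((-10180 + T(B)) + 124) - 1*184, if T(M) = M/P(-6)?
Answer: -92162/9 ≈ -10240.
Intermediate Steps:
B = -12 (B = 4*(-3) = -12)
P(n) = n*(-3 + n)
T(M) = M/54 (T(M) = M/((-6*(-3 - 6))) = M/((-6*(-9))) = M/54)
((-10180 + T(B)) + 124) - 1*184 = ((-10180 + (1/54)*(-12)) + 124) - 1*184 = ((-10180 - 2/9) + 124) - 184 = (-91622/9 + 124) - 184 = -90506/9 - 184 = -92162/9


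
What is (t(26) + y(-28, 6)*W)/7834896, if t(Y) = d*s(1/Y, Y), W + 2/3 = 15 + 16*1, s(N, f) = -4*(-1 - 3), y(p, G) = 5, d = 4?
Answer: 647/23504688 ≈ 2.7526e-5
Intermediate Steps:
s(N, f) = 16 (s(N, f) = -4*(-4) = 16)
W = 91/3 (W = -2/3 + (15 + 16*1) = -2/3 + (15 + 16) = -2/3 + 31 = 91/3 ≈ 30.333)
t(Y) = 64 (t(Y) = 4*16 = 64)
(t(26) + y(-28, 6)*W)/7834896 = (64 + 5*(91/3))/7834896 = (64 + 455/3)*(1/7834896) = (647/3)*(1/7834896) = 647/23504688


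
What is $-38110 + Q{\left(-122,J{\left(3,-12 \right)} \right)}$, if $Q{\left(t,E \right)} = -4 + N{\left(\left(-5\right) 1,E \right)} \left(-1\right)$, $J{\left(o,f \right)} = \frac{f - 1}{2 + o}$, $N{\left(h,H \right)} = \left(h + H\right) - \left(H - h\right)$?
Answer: $-38104$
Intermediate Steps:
$N{\left(h,H \right)} = 2 h$ ($N{\left(h,H \right)} = \left(H + h\right) - \left(H - h\right) = 2 h$)
$J{\left(o,f \right)} = \frac{-1 + f}{2 + o}$
$Q{\left(t,E \right)} = 6$ ($Q{\left(t,E \right)} = -4 + 2 \left(\left(-5\right) 1\right) \left(-1\right) = -4 + 2 \left(-5\right) \left(-1\right) = -4 - -10 = -4 + 10 = 6$)
$-38110 + Q{\left(-122,J{\left(3,-12 \right)} \right)} = -38110 + 6 = -38104$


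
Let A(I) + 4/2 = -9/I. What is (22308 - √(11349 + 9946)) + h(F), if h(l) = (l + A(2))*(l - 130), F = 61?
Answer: 37095/2 - √21295 ≈ 18402.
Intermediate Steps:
A(I) = -2 - 9/I
h(l) = (-130 + l)*(-13/2 + l) (h(l) = (l + (-2 - 9/2))*(l - 130) = (l + (-2 - 9*½))*(-130 + l) = (l + (-2 - 9/2))*(-130 + l) = (l - 13/2)*(-130 + l) = (-13/2 + l)*(-130 + l) = (-130 + l)*(-13/2 + l))
(22308 - √(11349 + 9946)) + h(F) = (22308 - √(11349 + 9946)) + (845 + 61² - 273/2*61) = (22308 - √21295) + (845 + 3721 - 16653/2) = (22308 - √21295) - 7521/2 = 37095/2 - √21295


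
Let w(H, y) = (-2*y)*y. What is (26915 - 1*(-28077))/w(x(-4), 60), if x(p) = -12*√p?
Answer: -3437/450 ≈ -7.6378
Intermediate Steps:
w(H, y) = -2*y²
(26915 - 1*(-28077))/w(x(-4), 60) = (26915 - 1*(-28077))/((-2*60²)) = (26915 + 28077)/((-2*3600)) = 54992/(-7200) = 54992*(-1/7200) = -3437/450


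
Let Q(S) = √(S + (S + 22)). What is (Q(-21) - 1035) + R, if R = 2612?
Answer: 1577 + 2*I*√5 ≈ 1577.0 + 4.4721*I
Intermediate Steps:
Q(S) = √(22 + 2*S) (Q(S) = √(S + (22 + S)) = √(22 + 2*S))
(Q(-21) - 1035) + R = (√(22 + 2*(-21)) - 1035) + 2612 = (√(22 - 42) - 1035) + 2612 = (√(-20) - 1035) + 2612 = (2*I*√5 - 1035) + 2612 = (-1035 + 2*I*√5) + 2612 = 1577 + 2*I*√5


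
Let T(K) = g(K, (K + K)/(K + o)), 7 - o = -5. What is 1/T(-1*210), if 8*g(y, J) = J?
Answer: 132/35 ≈ 3.7714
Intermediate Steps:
o = 12 (o = 7 - 1*(-5) = 7 + 5 = 12)
g(y, J) = J/8
T(K) = K/(4*(12 + K)) (T(K) = ((K + K)/(K + 12))/8 = ((2*K)/(12 + K))/8 = (2*K/(12 + K))/8 = K/(4*(12 + K)))
1/T(-1*210) = 1/((-1*210)/(4*(12 - 1*210))) = 1/((1/4)*(-210)/(12 - 210)) = 1/((1/4)*(-210)/(-198)) = 1/((1/4)*(-210)*(-1/198)) = 1/(35/132) = 132/35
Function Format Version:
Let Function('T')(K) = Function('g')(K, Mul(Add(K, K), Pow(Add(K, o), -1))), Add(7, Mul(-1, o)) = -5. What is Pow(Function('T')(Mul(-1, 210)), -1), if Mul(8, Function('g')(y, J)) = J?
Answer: Rational(132, 35) ≈ 3.7714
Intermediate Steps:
o = 12 (o = Add(7, Mul(-1, -5)) = Add(7, 5) = 12)
Function('g')(y, J) = Mul(Rational(1, 8), J)
Function('T')(K) = Mul(Rational(1, 4), K, Pow(Add(12, K), -1)) (Function('T')(K) = Mul(Rational(1, 8), Mul(Add(K, K), Pow(Add(K, 12), -1))) = Mul(Rational(1, 8), Mul(Mul(2, K), Pow(Add(12, K), -1))) = Mul(Rational(1, 8), Mul(2, K, Pow(Add(12, K), -1))) = Mul(Rational(1, 4), K, Pow(Add(12, K), -1)))
Pow(Function('T')(Mul(-1, 210)), -1) = Pow(Mul(Rational(1, 4), Mul(-1, 210), Pow(Add(12, Mul(-1, 210)), -1)), -1) = Pow(Mul(Rational(1, 4), -210, Pow(Add(12, -210), -1)), -1) = Pow(Mul(Rational(1, 4), -210, Pow(-198, -1)), -1) = Pow(Mul(Rational(1, 4), -210, Rational(-1, 198)), -1) = Pow(Rational(35, 132), -1) = Rational(132, 35)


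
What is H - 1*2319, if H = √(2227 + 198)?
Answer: -2319 + 5*√97 ≈ -2269.8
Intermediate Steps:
H = 5*√97 (H = √2425 = 5*√97 ≈ 49.244)
H - 1*2319 = 5*√97 - 1*2319 = 5*√97 - 2319 = -2319 + 5*√97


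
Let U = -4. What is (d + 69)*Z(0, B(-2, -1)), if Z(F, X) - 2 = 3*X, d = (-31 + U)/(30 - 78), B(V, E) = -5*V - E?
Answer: 117145/48 ≈ 2440.5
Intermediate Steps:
B(V, E) = -E - 5*V
d = 35/48 (d = (-31 - 4)/(30 - 78) = -35/(-48) = -35*(-1/48) = 35/48 ≈ 0.72917)
Z(F, X) = 2 + 3*X
(d + 69)*Z(0, B(-2, -1)) = (35/48 + 69)*(2 + 3*(-1*(-1) - 5*(-2))) = 3347*(2 + 3*(1 + 10))/48 = 3347*(2 + 3*11)/48 = 3347*(2 + 33)/48 = (3347/48)*35 = 117145/48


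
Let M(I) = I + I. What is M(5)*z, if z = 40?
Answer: 400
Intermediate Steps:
M(I) = 2*I
M(5)*z = (2*5)*40 = 10*40 = 400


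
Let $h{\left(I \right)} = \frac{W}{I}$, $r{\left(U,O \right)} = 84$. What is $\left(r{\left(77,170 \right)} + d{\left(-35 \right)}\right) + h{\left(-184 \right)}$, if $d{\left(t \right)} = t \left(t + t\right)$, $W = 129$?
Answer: $\frac{466127}{184} \approx 2533.3$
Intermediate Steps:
$h{\left(I \right)} = \frac{129}{I}$
$d{\left(t \right)} = 2 t^{2}$ ($d{\left(t \right)} = t 2 t = 2 t^{2}$)
$\left(r{\left(77,170 \right)} + d{\left(-35 \right)}\right) + h{\left(-184 \right)} = \left(84 + 2 \left(-35\right)^{2}\right) + \frac{129}{-184} = \left(84 + 2 \cdot 1225\right) + 129 \left(- \frac{1}{184}\right) = \left(84 + 2450\right) - \frac{129}{184} = 2534 - \frac{129}{184} = \frac{466127}{184}$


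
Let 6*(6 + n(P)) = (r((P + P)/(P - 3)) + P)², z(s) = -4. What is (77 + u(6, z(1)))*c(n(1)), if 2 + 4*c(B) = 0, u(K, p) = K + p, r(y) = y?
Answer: -79/2 ≈ -39.500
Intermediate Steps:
n(P) = -6 + (P + 2*P/(-3 + P))²/6 (n(P) = -6 + ((P + P)/(P - 3) + P)²/6 = -6 + ((2*P)/(-3 + P) + P)²/6 = -6 + (2*P/(-3 + P) + P)²/6 = -6 + (P + 2*P/(-3 + P))²/6)
c(B) = -½ (c(B) = -½ + (¼)*0 = -½ + 0 = -½)
(77 + u(6, z(1)))*c(n(1)) = (77 + (6 - 4))*(-½) = (77 + 2)*(-½) = 79*(-½) = -79/2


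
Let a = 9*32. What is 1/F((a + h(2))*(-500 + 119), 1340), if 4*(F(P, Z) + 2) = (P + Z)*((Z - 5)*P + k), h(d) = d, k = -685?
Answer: 2/8050076370121 ≈ 2.4844e-13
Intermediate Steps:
a = 288
F(P, Z) = -2 + (-685 + P*(-5 + Z))*(P + Z)/4 (F(P, Z) = -2 + ((P + Z)*((Z - 5)*P - 685))/4 = -2 + ((P + Z)*((-5 + Z)*P - 685))/4 = -2 + ((P + Z)*(P*(-5 + Z) - 685))/4 = -2 + ((P + Z)*(-685 + P*(-5 + Z)))/4 = -2 + ((-685 + P*(-5 + Z))*(P + Z))/4 = -2 + (-685 + P*(-5 + Z))*(P + Z)/4)
1/F((a + h(2))*(-500 + 119), 1340) = 1/(-2 - 685*(288 + 2)*(-500 + 119)/4 - 685/4*1340 - 5*(-500 + 119)²*(288 + 2)²/4 - 5/4*(288 + 2)*(-500 + 119)*1340 + (¼)*((288 + 2)*(-500 + 119))*1340² + (¼)*1340*((288 + 2)*(-500 + 119))²) = 1/(-2 - 99325*(-381)/2 - 229475 - 5*(290*(-381))²/4 - 5/4*290*(-381)*1340 + (¼)*(290*(-381))*1795600 + (¼)*1340*(290*(-381))²) = 1/(-2 - 685/4*(-110490) - 229475 - 5/4*(-110490)² - 5/4*(-110490)*1340 + (¼)*(-110490)*1795600 + (¼)*1340*(-110490)²) = 1/(-2 + 37842825/2 - 229475 - 5/4*12208040100 + 185070750 - 49598961000 + (¼)*1340*12208040100) = 1/(-2 + 37842825/2 - 229475 - 15260050125 + 185070750 - 49598961000 + 4089693433500) = 1/(8050076370121/2) = 2/8050076370121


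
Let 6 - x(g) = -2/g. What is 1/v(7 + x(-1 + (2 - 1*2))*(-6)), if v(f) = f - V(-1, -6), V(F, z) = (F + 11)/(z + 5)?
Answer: -⅐ ≈ -0.14286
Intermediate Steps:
V(F, z) = (11 + F)/(5 + z)
x(g) = 6 + 2/g (x(g) = 6 - (-2)/g = 6 + 2/g)
v(f) = 10 + f (v(f) = f - (11 - 1)/(5 - 6) = f - 10/(-1) = f - (-1)*10 = f - 1*(-10) = f + 10 = 10 + f)
1/v(7 + x(-1 + (2 - 1*2))*(-6)) = 1/(10 + (7 + (6 + 2/(-1 + (2 - 1*2)))*(-6))) = 1/(10 + (7 + (6 + 2/(-1 + (2 - 2)))*(-6))) = 1/(10 + (7 + (6 + 2/(-1 + 0))*(-6))) = 1/(10 + (7 + (6 + 2/(-1))*(-6))) = 1/(10 + (7 + (6 + 2*(-1))*(-6))) = 1/(10 + (7 + (6 - 2)*(-6))) = 1/(10 + (7 + 4*(-6))) = 1/(10 + (7 - 24)) = 1/(10 - 17) = 1/(-7) = -⅐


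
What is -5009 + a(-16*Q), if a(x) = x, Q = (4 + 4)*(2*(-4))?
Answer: -3985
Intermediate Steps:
Q = -64 (Q = 8*(-8) = -64)
-5009 + a(-16*Q) = -5009 - 16*(-64) = -5009 + 1024 = -3985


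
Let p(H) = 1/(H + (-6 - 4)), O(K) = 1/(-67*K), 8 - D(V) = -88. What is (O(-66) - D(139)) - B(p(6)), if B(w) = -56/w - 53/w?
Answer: -2352503/4422 ≈ -532.00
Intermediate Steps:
D(V) = 96 (D(V) = 8 - 1*(-88) = 8 + 88 = 96)
O(K) = -1/(67*K)
p(H) = 1/(-10 + H) (p(H) = 1/(H - 10) = 1/(-10 + H))
B(w) = -109/w
(O(-66) - D(139)) - B(p(6)) = (-1/67/(-66) - 1*96) - (-109)/(1/(-10 + 6)) = (-1/67*(-1/66) - 96) - (-109)/(1/(-4)) = (1/4422 - 96) - (-109)/(-1/4) = -424511/4422 - (-109)*(-4) = -424511/4422 - 1*436 = -424511/4422 - 436 = -2352503/4422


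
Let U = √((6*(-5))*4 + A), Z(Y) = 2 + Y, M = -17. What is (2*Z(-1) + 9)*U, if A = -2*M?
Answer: 11*I*√86 ≈ 102.01*I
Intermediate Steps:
A = 34 (A = -2*(-17) = 34)
U = I*√86 (U = √((6*(-5))*4 + 34) = √(-30*4 + 34) = √(-120 + 34) = √(-86) = I*√86 ≈ 9.2736*I)
(2*Z(-1) + 9)*U = (2*(2 - 1) + 9)*(I*√86) = (2*1 + 9)*(I*√86) = (2 + 9)*(I*√86) = 11*(I*√86) = 11*I*√86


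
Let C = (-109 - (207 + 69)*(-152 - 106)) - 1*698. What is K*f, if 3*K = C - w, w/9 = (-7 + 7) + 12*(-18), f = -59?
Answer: -1422785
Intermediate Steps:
w = -1944 (w = 9*((-7 + 7) + 12*(-18)) = 9*(0 - 216) = 9*(-216) = -1944)
C = 70401 (C = (-109 - 276*(-258)) - 698 = (-109 - 1*(-71208)) - 698 = (-109 + 71208) - 698 = 71099 - 698 = 70401)
K = 24115 (K = (70401 - 1*(-1944))/3 = (70401 + 1944)/3 = (1/3)*72345 = 24115)
K*f = 24115*(-59) = -1422785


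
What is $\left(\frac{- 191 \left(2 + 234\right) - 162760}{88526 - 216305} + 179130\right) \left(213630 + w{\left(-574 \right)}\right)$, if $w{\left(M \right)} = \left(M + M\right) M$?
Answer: $\frac{89563929873604}{573} \approx 1.5631 \cdot 10^{11}$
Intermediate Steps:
$w{\left(M \right)} = 2 M^{2}$ ($w{\left(M \right)} = 2 M M = 2 M^{2}$)
$\left(\frac{- 191 \left(2 + 234\right) - 162760}{88526 - 216305} + 179130\right) \left(213630 + w{\left(-574 \right)}\right) = \left(\frac{- 191 \left(2 + 234\right) - 162760}{88526 - 216305} + 179130\right) \left(213630 + 2 \left(-574\right)^{2}\right) = \left(\frac{\left(-191\right) 236 - 162760}{-127779} + 179130\right) \left(213630 + 2 \cdot 329476\right) = \left(\left(-45076 - 162760\right) \left(- \frac{1}{127779}\right) + 179130\right) \left(213630 + 658952\right) = \left(\left(-207836\right) \left(- \frac{1}{127779}\right) + 179130\right) 872582 = \left(\frac{932}{573} + 179130\right) 872582 = \frac{102642422}{573} \cdot 872582 = \frac{89563929873604}{573}$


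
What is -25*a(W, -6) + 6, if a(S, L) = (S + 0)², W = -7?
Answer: -1219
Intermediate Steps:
a(S, L) = S²
-25*a(W, -6) + 6 = -25*(-7)² + 6 = -25*49 + 6 = -1225 + 6 = -1219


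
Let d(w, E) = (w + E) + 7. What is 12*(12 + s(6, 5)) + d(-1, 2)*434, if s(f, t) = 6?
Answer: 3688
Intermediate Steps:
d(w, E) = 7 + E + w (d(w, E) = (E + w) + 7 = 7 + E + w)
12*(12 + s(6, 5)) + d(-1, 2)*434 = 12*(12 + 6) + (7 + 2 - 1)*434 = 12*18 + 8*434 = 216 + 3472 = 3688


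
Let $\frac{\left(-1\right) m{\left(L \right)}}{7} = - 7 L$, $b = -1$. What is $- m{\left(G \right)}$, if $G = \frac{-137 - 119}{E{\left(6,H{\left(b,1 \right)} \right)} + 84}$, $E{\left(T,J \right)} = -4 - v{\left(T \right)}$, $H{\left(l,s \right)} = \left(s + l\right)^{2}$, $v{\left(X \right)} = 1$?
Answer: $\frac{12544}{79} \approx 158.78$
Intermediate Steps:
$H{\left(l,s \right)} = \left(l + s\right)^{2}$
$E{\left(T,J \right)} = -5$ ($E{\left(T,J \right)} = -4 - 1 = -5$)
$G = - \frac{256}{79}$ ($G = \frac{-137 - 119}{-5 + 84} = - \frac{256}{79} \approx -3.2405$)
$m{\left(L \right)} = 49 L$ ($m{\left(L \right)} = - 7 \left(- 7 L\right) = 49 L$)
$- m{\left(G \right)} = - \frac{49 \left(-256\right)}{79} = \left(-1\right) \left(- \frac{12544}{79}\right) = \frac{12544}{79}$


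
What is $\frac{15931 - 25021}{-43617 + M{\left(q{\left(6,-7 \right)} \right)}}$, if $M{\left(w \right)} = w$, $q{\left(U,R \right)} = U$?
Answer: $\frac{3030}{14537} \approx 0.20843$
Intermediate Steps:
$\frac{15931 - 25021}{-43617 + M{\left(q{\left(6,-7 \right)} \right)}} = \frac{15931 - 25021}{-43617 + 6} = - \frac{9090}{-43611} = \left(-9090\right) \left(- \frac{1}{43611}\right) = \frac{3030}{14537}$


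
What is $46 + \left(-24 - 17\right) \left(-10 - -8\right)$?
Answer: $128$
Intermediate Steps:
$46 + \left(-24 - 17\right) \left(-10 - -8\right) = 46 - 41 \left(-10 + 8\right) = 46 - -82 = 46 + 82 = 128$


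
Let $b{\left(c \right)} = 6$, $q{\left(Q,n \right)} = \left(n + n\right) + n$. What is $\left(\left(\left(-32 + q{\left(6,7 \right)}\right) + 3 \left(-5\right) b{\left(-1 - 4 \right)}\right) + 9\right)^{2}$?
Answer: $8464$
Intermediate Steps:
$q{\left(Q,n \right)} = 3 n$ ($q{\left(Q,n \right)} = 2 n + n = 3 n$)
$\left(\left(\left(-32 + q{\left(6,7 \right)}\right) + 3 \left(-5\right) b{\left(-1 - 4 \right)}\right) + 9\right)^{2} = \left(\left(\left(-32 + 3 \cdot 7\right) + 3 \left(-5\right) 6\right) + 9\right)^{2} = \left(\left(\left(-32 + 21\right) - 90\right) + 9\right)^{2} = \left(\left(-11 - 90\right) + 9\right)^{2} = \left(-101 + 9\right)^{2} = \left(-92\right)^{2} = 8464$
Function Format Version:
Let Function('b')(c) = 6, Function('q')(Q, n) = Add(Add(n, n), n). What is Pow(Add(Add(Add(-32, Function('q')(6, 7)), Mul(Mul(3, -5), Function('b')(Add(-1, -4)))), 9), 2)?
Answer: 8464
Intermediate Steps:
Function('q')(Q, n) = Mul(3, n) (Function('q')(Q, n) = Add(Mul(2, n), n) = Mul(3, n))
Pow(Add(Add(Add(-32, Function('q')(6, 7)), Mul(Mul(3, -5), Function('b')(Add(-1, -4)))), 9), 2) = Pow(Add(Add(Add(-32, Mul(3, 7)), Mul(Mul(3, -5), 6)), 9), 2) = Pow(Add(Add(Add(-32, 21), Mul(-15, 6)), 9), 2) = Pow(Add(Add(-11, -90), 9), 2) = Pow(Add(-101, 9), 2) = Pow(-92, 2) = 8464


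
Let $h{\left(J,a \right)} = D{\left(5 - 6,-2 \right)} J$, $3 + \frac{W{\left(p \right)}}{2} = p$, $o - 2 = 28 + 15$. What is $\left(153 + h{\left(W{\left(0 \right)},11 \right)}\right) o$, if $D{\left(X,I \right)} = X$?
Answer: $7155$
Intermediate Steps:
$o = 45$ ($o = 2 + \left(28 + 15\right) = 2 + 43 = 45$)
$W{\left(p \right)} = -6 + 2 p$
$h{\left(J,a \right)} = - J$ ($h{\left(J,a \right)} = \left(5 - 6\right) J = - J$)
$\left(153 + h{\left(W{\left(0 \right)},11 \right)}\right) o = \left(153 - \left(-6 + 2 \cdot 0\right)\right) 45 = \left(153 - \left(-6 + 0\right)\right) 45 = \left(153 - -6\right) 45 = \left(153 + 6\right) 45 = 159 \cdot 45 = 7155$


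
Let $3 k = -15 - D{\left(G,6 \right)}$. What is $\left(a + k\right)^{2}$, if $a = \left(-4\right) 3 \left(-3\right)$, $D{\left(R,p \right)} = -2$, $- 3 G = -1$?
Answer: $\frac{9025}{9} \approx 1002.8$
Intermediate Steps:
$G = \frac{1}{3}$ ($G = \left(- \frac{1}{3}\right) \left(-1\right) = \frac{1}{3} \approx 0.33333$)
$a = 36$ ($a = \left(-12\right) \left(-3\right) = 36$)
$k = - \frac{13}{3}$ ($k = \frac{-15 - -2}{3} = \frac{-15 + 2}{3} = \frac{1}{3} \left(-13\right) = - \frac{13}{3} \approx -4.3333$)
$\left(a + k\right)^{2} = \left(36 - \frac{13}{3}\right)^{2} = \left(\frac{95}{3}\right)^{2} = \frac{9025}{9}$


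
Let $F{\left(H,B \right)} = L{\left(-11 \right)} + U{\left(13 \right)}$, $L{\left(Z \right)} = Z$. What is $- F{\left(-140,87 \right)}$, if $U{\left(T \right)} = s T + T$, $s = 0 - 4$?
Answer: $50$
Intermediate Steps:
$s = -4$ ($s = 0 - 4 = -4$)
$U{\left(T \right)} = - 3 T$ ($U{\left(T \right)} = - 4 T + T = - 3 T$)
$F{\left(H,B \right)} = -50$ ($F{\left(H,B \right)} = -11 - 39 = -50$)
$- F{\left(-140,87 \right)} = \left(-1\right) \left(-50\right) = 50$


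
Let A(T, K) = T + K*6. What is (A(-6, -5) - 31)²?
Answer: 4489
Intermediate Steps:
A(T, K) = T + 6*K
(A(-6, -5) - 31)² = ((-6 + 6*(-5)) - 31)² = ((-6 - 30) - 31)² = (-36 - 31)² = (-67)² = 4489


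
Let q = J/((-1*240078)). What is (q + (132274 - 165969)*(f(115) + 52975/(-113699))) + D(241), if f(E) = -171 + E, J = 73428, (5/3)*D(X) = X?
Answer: 43282525411625916/22747190435 ≈ 1.9028e+6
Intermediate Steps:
D(X) = 3*X/5
q = -12238/40013 (q = 73428/((-1*240078)) = 73428/(-240078) = 73428*(-1/240078) = -12238/40013 ≈ -0.30585)
(q + (132274 - 165969)*(f(115) + 52975/(-113699))) + D(241) = (-12238/40013 + (132274 - 165969)*((-171 + 115) + 52975/(-113699))) + (3/5)*241 = (-12238/40013 - 33695*(-56 + 52975*(-1/113699))) + 723/5 = (-12238/40013 - 33695*(-56 - 52975/113699)) + 723/5 = (-12238/40013 - 33695*(-6420119/113699)) + 723/5 = (-12238/40013 + 216325909705/113699) + 723/5 = 8655847233577803/4549438087 + 723/5 = 43282525411625916/22747190435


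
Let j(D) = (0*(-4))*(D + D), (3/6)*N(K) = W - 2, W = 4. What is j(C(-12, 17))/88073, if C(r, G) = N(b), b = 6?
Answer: 0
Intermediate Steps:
N(K) = 4 (N(K) = 2*(4 - 2) = 2*2 = 4)
C(r, G) = 4
j(D) = 0 (j(D) = 0*(2*D) = 0)
j(C(-12, 17))/88073 = 0/88073 = 0*(1/88073) = 0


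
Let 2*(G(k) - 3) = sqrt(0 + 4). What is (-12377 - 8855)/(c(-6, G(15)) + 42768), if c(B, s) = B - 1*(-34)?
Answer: -5308/10699 ≈ -0.49612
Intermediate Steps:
G(k) = 4 (G(k) = 3 + sqrt(0 + 4)/2 = 3 + sqrt(4)/2 = 3 + (1/2)*2 = 3 + 1 = 4)
c(B, s) = 34 + B (c(B, s) = B + 34 = 34 + B)
(-12377 - 8855)/(c(-6, G(15)) + 42768) = (-12377 - 8855)/((34 - 6) + 42768) = -21232/(28 + 42768) = -21232/42796 = -21232*1/42796 = -5308/10699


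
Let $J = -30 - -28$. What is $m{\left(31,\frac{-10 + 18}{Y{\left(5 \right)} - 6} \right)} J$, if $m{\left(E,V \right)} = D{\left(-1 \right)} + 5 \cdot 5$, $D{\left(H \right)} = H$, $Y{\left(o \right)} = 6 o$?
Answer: $-48$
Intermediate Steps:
$m{\left(E,V \right)} = 24$ ($m{\left(E,V \right)} = -1 + 5 \cdot 5 = -1 + 25 = 24$)
$J = -2$ ($J = -30 + 28 = -2$)
$m{\left(31,\frac{-10 + 18}{Y{\left(5 \right)} - 6} \right)} J = 24 \left(-2\right) = -48$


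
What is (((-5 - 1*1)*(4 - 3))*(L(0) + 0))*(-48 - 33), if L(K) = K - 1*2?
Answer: -972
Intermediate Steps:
L(K) = -2 + K (L(K) = K - 2 = -2 + K)
(((-5 - 1*1)*(4 - 3))*(L(0) + 0))*(-48 - 33) = (((-5 - 1*1)*(4 - 3))*((-2 + 0) + 0))*(-48 - 33) = (((-5 - 1)*1)*(-2 + 0))*(-81) = (-6*1*(-2))*(-81) = -6*(-2)*(-81) = 12*(-81) = -972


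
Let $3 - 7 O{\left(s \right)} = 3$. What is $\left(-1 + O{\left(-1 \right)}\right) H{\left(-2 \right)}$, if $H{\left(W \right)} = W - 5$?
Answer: $7$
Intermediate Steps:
$O{\left(s \right)} = 0$ ($O{\left(s \right)} = \frac{3}{7} - \frac{3}{7} = 0$)
$H{\left(W \right)} = -5 + W$
$\left(-1 + O{\left(-1 \right)}\right) H{\left(-2 \right)} = \left(-1 + 0\right) \left(-5 - 2\right) = \left(-1\right) \left(-7\right) = 7$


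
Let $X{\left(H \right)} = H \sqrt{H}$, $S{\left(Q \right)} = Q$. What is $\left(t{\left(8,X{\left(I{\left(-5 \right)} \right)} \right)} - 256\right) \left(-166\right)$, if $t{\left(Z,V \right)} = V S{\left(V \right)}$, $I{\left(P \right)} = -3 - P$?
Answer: $41168$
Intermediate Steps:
$X{\left(H \right)} = H^{\frac{3}{2}}$
$t{\left(Z,V \right)} = V^{2}$ ($t{\left(Z,V \right)} = V V = V^{2}$)
$\left(t{\left(8,X{\left(I{\left(-5 \right)} \right)} \right)} - 256\right) \left(-166\right) = \left(\left(\left(-3 - -5\right)^{\frac{3}{2}}\right)^{2} - 256\right) \left(-166\right) = \left(\left(\left(-3 + 5\right)^{\frac{3}{2}}\right)^{2} - 256\right) \left(-166\right) = \left(\left(2^{\frac{3}{2}}\right)^{2} - 256\right) \left(-166\right) = \left(\left(2 \sqrt{2}\right)^{2} - 256\right) \left(-166\right) = \left(8 - 256\right) \left(-166\right) = \left(-248\right) \left(-166\right) = 41168$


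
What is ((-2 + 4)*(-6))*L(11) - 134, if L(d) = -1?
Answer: -122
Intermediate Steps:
((-2 + 4)*(-6))*L(11) - 134 = ((-2 + 4)*(-6))*(-1) - 134 = (2*(-6))*(-1) - 134 = -12*(-1) - 134 = 12 - 134 = -122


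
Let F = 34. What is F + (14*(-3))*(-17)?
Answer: 748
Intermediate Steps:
F + (14*(-3))*(-17) = 34 + (14*(-3))*(-17) = 34 - 42*(-17) = 34 + 714 = 748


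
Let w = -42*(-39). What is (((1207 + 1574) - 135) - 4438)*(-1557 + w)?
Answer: -145152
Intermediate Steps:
w = 1638
(((1207 + 1574) - 135) - 4438)*(-1557 + w) = (((1207 + 1574) - 135) - 4438)*(-1557 + 1638) = ((2781 - 135) - 4438)*81 = (2646 - 4438)*81 = -1792*81 = -145152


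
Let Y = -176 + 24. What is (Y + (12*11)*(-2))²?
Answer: 173056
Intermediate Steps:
Y = -152
(Y + (12*11)*(-2))² = (-152 + (12*11)*(-2))² = (-152 + 132*(-2))² = (-152 - 264)² = (-416)² = 173056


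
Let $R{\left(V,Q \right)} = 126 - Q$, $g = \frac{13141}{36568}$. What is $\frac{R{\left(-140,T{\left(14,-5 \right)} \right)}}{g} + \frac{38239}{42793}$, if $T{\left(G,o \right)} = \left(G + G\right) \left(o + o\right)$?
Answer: $\frac{635833394843}{562342813} \approx 1130.7$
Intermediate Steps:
$g = \frac{13141}{36568}$ ($g = 13141 \cdot \frac{1}{36568} = \frac{13141}{36568} \approx 0.35936$)
$T{\left(G,o \right)} = 4 G o$ ($T{\left(G,o \right)} = 2 G 2 o = 4 G o$)
$\frac{R{\left(-140,T{\left(14,-5 \right)} \right)}}{g} + \frac{38239}{42793} = \frac{126 - 4 \cdot 14 \left(-5\right)}{\frac{13141}{36568}} + \frac{38239}{42793} = \left(126 - -280\right) \frac{36568}{13141} + 38239 \cdot \frac{1}{42793} = \left(126 + 280\right) \frac{36568}{13141} + \frac{38239}{42793} = 406 \cdot \frac{36568}{13141} + \frac{38239}{42793} = \frac{14846608}{13141} + \frac{38239}{42793} = \frac{635833394843}{562342813}$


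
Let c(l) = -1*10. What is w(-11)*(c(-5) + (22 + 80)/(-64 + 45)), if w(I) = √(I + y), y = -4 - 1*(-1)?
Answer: -292*I*√14/19 ≈ -57.503*I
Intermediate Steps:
y = -3 (y = -4 + 1 = -3)
w(I) = √(-3 + I) (w(I) = √(I - 3) = √(-3 + I))
c(l) = -10
w(-11)*(c(-5) + (22 + 80)/(-64 + 45)) = √(-3 - 11)*(-10 + (22 + 80)/(-64 + 45)) = √(-14)*(-10 + 102/(-19)) = (I*√14)*(-10 + 102*(-1/19)) = (I*√14)*(-10 - 102/19) = (I*√14)*(-292/19) = -292*I*√14/19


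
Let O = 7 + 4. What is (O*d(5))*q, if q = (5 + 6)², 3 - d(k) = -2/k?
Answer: 22627/5 ≈ 4525.4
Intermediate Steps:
d(k) = 3 + 2/k (d(k) = 3 - (-2)/k = 3 + 2/k)
O = 11
q = 121 (q = 11² = 121)
(O*d(5))*q = (11*(3 + 2/5))*121 = (11*(3 + 2*(⅕)))*121 = (11*(3 + ⅖))*121 = (11*(17/5))*121 = (187/5)*121 = 22627/5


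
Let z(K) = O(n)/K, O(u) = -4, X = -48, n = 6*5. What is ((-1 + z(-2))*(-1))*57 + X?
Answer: -105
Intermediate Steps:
n = 30
z(K) = -4/K
((-1 + z(-2))*(-1))*57 + X = ((-1 - 4/(-2))*(-1))*57 - 48 = ((-1 - 4*(-½))*(-1))*57 - 48 = ((-1 + 2)*(-1))*57 - 48 = (1*(-1))*57 - 48 = -1*57 - 48 = -57 - 48 = -105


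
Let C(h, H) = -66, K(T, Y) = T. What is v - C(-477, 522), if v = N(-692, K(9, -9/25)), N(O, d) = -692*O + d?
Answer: 478939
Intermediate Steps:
N(O, d) = d - 692*O
v = 478873 (v = 9 - 692*(-692) = 9 + 478864 = 478873)
v - C(-477, 522) = 478873 - 1*(-66) = 478873 + 66 = 478939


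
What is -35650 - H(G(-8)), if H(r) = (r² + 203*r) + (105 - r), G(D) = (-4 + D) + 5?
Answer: -34390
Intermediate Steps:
G(D) = 1 + D
H(r) = 105 + r² + 202*r
-35650 - H(G(-8)) = -35650 - (105 + (1 - 8)² + 202*(1 - 8)) = -35650 - (105 + (-7)² + 202*(-7)) = -35650 - (105 + 49 - 1414) = -35650 - 1*(-1260) = -35650 + 1260 = -34390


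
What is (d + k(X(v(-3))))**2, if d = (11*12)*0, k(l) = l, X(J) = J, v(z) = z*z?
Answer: 81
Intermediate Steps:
v(z) = z**2
d = 0 (d = 132*0 = 0)
(d + k(X(v(-3))))**2 = (0 + (-3)**2)**2 = (0 + 9)**2 = 9**2 = 81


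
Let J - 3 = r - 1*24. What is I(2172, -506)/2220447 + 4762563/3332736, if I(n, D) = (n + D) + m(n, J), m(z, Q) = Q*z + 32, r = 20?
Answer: 1174826556533/822240405888 ≈ 1.4288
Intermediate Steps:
J = -1 (J = 3 + (20 - 1*24) = 3 + (20 - 24) = 3 - 4 = -1)
m(z, Q) = 32 + Q*z
I(n, D) = 32 + D (I(n, D) = (n + D) + (32 - n) = (D + n) + (32 - n) = 32 + D)
I(2172, -506)/2220447 + 4762563/3332736 = (32 - 506)/2220447 + 4762563/3332736 = -474*1/2220447 + 4762563*(1/3332736) = -158/740149 + 1587521/1110912 = 1174826556533/822240405888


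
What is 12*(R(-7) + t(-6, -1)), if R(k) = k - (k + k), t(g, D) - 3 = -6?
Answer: 48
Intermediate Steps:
t(g, D) = -3 (t(g, D) = 3 - 6 = -3)
R(k) = -k (R(k) = k - 2*k = -k)
12*(R(-7) + t(-6, -1)) = 12*(-1*(-7) - 3) = 12*(7 - 3) = 12*4 = 48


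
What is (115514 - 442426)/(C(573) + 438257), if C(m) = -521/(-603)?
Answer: -49281984/66067373 ≈ -0.74594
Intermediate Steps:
C(m) = 521/603 (C(m) = -521*(-1/603) = 521/603)
(115514 - 442426)/(C(573) + 438257) = (115514 - 442426)/(521/603 + 438257) = -326912/264269492/603 = -326912*603/264269492 = -49281984/66067373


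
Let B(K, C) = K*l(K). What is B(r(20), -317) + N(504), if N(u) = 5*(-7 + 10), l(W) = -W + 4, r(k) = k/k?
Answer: 18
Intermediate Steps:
r(k) = 1
l(W) = 4 - W
N(u) = 15 (N(u) = 5*3 = 15)
B(K, C) = K*(4 - K)
B(r(20), -317) + N(504) = 1*(4 - 1*1) + 15 = 1*(4 - 1) + 15 = 1*3 + 15 = 3 + 15 = 18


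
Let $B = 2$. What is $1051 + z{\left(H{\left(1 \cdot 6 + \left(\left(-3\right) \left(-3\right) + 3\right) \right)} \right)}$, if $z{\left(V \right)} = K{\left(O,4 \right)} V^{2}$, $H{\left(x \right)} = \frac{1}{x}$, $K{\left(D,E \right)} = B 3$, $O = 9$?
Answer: $\frac{56755}{54} \approx 1051.0$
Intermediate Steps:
$K{\left(D,E \right)} = 6$ ($K{\left(D,E \right)} = 2 \cdot 3 = 6$)
$z{\left(V \right)} = 6 V^{2}$
$1051 + z{\left(H{\left(1 \cdot 6 + \left(\left(-3\right) \left(-3\right) + 3\right) \right)} \right)} = 1051 + 6 \left(\frac{1}{1 \cdot 6 + \left(\left(-3\right) \left(-3\right) + 3\right)}\right)^{2} = 1051 + 6 \left(\frac{1}{6 + \left(9 + 3\right)}\right)^{2} = 1051 + 6 \left(\frac{1}{6 + 12}\right)^{2} = 1051 + 6 \left(\frac{1}{18}\right)^{2} = 1051 + \frac{6}{324} = 1051 + 6 \cdot \frac{1}{324} = 1051 + \frac{1}{54} = \frac{56755}{54}$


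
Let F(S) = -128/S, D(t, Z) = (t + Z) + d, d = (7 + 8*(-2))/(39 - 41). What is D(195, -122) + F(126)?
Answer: 9637/126 ≈ 76.484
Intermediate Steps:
d = 9/2 (d = (7 - 16)/(-2) = -9*(-½) = 9/2 ≈ 4.5000)
D(t, Z) = 9/2 + Z + t (D(t, Z) = (t + Z) + 9/2 = (Z + t) + 9/2 = 9/2 + Z + t)
D(195, -122) + F(126) = (9/2 - 122 + 195) - 128/126 = 155/2 - 128*1/126 = 155/2 - 64/63 = 9637/126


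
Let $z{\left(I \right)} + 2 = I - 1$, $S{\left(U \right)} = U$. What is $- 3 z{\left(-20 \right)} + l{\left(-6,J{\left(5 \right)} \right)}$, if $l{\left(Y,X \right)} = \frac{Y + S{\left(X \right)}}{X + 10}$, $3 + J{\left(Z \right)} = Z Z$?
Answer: $\frac{139}{2} \approx 69.5$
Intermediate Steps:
$z{\left(I \right)} = -3 + I$ ($z{\left(I \right)} = -2 + \left(I - 1\right) = -2 + \left(-1 + I\right) = -3 + I$)
$J{\left(Z \right)} = -3 + Z^{2}$ ($J{\left(Z \right)} = -3 + Z Z = -3 + Z^{2}$)
$l{\left(Y,X \right)} = \frac{X + Y}{10 + X}$ ($l{\left(Y,X \right)} = \frac{Y + X}{X + 10} = \frac{X + Y}{10 + X}$)
$- 3 z{\left(-20 \right)} + l{\left(-6,J{\left(5 \right)} \right)} = - 3 \left(-3 - 20\right) + \frac{\left(-3 + 5^{2}\right) - 6}{10 - \left(3 - 5^{2}\right)} = \left(-3\right) \left(-23\right) + \frac{\left(-3 + 25\right) - 6}{10 + \left(-3 + 25\right)} = 69 + \frac{22 - 6}{10 + 22} = 69 + \frac{1}{32} \cdot 16 = 69 + \frac{1}{2} = \frac{139}{2}$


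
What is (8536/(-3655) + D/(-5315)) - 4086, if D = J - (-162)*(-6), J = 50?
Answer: -15883592576/3885265 ≈ -4088.2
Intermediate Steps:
D = -922 (D = 50 - (-162)*(-6) = 50 - 54*18 = 50 - 972 = -922)
(8536/(-3655) + D/(-5315)) - 4086 = (8536/(-3655) - 922/(-5315)) - 4086 = (8536*(-1/3655) - 922*(-1/5315)) - 4086 = (-8536/3655 + 922/5315) - 4086 = -8399786/3885265 - 4086 = -15883592576/3885265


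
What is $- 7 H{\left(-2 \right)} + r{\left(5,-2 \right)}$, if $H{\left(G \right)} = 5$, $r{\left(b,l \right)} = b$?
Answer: $-30$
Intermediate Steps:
$- 7 H{\left(-2 \right)} + r{\left(5,-2 \right)} = \left(-7\right) 5 + 5 = -35 + 5 = -30$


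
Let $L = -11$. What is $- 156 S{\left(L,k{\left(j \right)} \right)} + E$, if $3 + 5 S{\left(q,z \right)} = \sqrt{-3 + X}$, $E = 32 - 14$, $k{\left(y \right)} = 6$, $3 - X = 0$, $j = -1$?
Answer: $\frac{558}{5} \approx 111.6$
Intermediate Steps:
$X = 3$ ($X = 3 - 0 = 3 + 0 = 3$)
$E = 18$ ($E = 32 - 14 = 18$)
$S{\left(q,z \right)} = - \frac{3}{5}$ ($S{\left(q,z \right)} = - \frac{3}{5} + \frac{\sqrt{-3 + 3}}{5} = - \frac{3}{5} + \frac{\sqrt{0}}{5} = - \frac{3}{5} + \frac{1}{5} \cdot 0 = - \frac{3}{5} + 0 = - \frac{3}{5}$)
$- 156 S{\left(L,k{\left(j \right)} \right)} + E = \left(-156\right) \left(- \frac{3}{5}\right) + 18 = \frac{468}{5} + 18 = \frac{558}{5}$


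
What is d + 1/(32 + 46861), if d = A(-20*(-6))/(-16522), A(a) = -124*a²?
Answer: 3806007151/35216643 ≈ 108.07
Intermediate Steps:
d = 892800/8261 (d = -124*(-20*(-6))²/(-16522) = -124*120²*(-1/16522) = -124*14400*(-1/16522) = -1785600*(-1/16522) = 892800/8261 ≈ 108.07)
d + 1/(32 + 46861) = 892800/8261 + 1/(32 + 46861) = 892800/8261 + 1/46893 = 3806007151/35216643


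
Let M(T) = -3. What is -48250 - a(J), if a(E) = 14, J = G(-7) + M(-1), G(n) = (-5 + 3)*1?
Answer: -48264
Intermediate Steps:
G(n) = -2 (G(n) = -2*1 = -2)
J = -5 (J = -2 - 3 = -5)
-48250 - a(J) = -48250 - 1*14 = -48250 - 14 = -48264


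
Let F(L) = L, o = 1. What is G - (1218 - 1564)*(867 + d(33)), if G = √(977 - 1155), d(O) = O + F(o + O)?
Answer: 323164 + I*√178 ≈ 3.2316e+5 + 13.342*I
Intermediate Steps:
d(O) = 1 + 2*O (d(O) = O + (1 + O) = 1 + 2*O)
G = I*√178 (G = √(-178) = I*√178 ≈ 13.342*I)
G - (1218 - 1564)*(867 + d(33)) = I*√178 - (1218 - 1564)*(867 + (1 + 2*33)) = I*√178 - (-346)*(867 + (1 + 66)) = I*√178 - (-346)*(867 + 67) = I*√178 - (-346)*934 = I*√178 - 1*(-323164) = I*√178 + 323164 = 323164 + I*√178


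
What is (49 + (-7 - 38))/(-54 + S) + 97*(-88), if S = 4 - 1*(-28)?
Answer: -93898/11 ≈ -8536.2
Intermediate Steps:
S = 32 (S = 4 + 28 = 32)
(49 + (-7 - 38))/(-54 + S) + 97*(-88) = (49 + (-7 - 38))/(-54 + 32) + 97*(-88) = (49 - 45)/(-22) - 8536 = 4*(-1/22) - 8536 = -2/11 - 8536 = -93898/11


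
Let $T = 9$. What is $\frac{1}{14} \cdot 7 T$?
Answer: $\frac{9}{2} \approx 4.5$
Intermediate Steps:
$\frac{1}{14} \cdot 7 T = \frac{1}{14} \cdot 7 \cdot 9 = \frac{1}{2} \cdot 9 = \frac{9}{2}$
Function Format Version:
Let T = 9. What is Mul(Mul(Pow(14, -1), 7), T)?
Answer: Rational(9, 2) ≈ 4.5000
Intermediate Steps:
Mul(Mul(Pow(14, -1), 7), T) = Mul(Mul(Pow(14, -1), 7), 9) = Mul(Mul(Rational(1, 14), 7), 9) = Mul(Rational(1, 2), 9) = Rational(9, 2)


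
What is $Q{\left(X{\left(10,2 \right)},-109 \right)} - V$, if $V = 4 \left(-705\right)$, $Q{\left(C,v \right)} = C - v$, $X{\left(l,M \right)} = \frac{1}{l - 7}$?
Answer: $\frac{8788}{3} \approx 2929.3$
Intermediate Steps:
$X{\left(l,M \right)} = \frac{1}{-7 + l}$
$V = -2820$
$Q{\left(X{\left(10,2 \right)},-109 \right)} - V = \left(\frac{1}{-7 + 10} - -109\right) - -2820 = \left(\frac{1}{3} + 109\right) + 2820 = \frac{328}{3} + 2820 = \frac{8788}{3}$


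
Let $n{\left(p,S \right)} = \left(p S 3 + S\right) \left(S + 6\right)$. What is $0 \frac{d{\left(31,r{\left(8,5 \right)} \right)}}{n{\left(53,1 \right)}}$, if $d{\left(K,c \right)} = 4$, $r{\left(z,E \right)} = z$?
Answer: $0$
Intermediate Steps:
$n{\left(p,S \right)} = \left(6 + S\right) \left(S + 3 S p\right)$ ($n{\left(p,S \right)} = \left(S p 3 + S\right) \left(6 + S\right) = \left(3 S p + S\right) \left(6 + S\right) = \left(S + 3 S p\right) \left(6 + S\right) = \left(6 + S\right) \left(S + 3 S p\right)$)
$0 \frac{d{\left(31,r{\left(8,5 \right)} \right)}}{n{\left(53,1 \right)}} = 0 \frac{4}{1 \left(6 + 1 + 18 \cdot 53 + 3 \cdot 1 \cdot 53\right)} = 0 \frac{4}{1 \left(6 + 1 + 954 + 159\right)} = 0 \frac{4}{1 \cdot 1120} = 0 \cdot \frac{4}{1120} = 0 \cdot 4 \cdot \frac{1}{1120} = 0 \cdot \frac{1}{280} = 0$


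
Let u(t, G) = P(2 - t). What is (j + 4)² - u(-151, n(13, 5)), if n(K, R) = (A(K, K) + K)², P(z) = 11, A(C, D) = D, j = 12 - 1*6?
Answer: 89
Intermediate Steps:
j = 6 (j = 12 - 6 = 6)
n(K, R) = 4*K² (n(K, R) = (K + K)² = (2*K)² = 4*K²)
u(t, G) = 11
(j + 4)² - u(-151, n(13, 5)) = (6 + 4)² - 1*11 = 10² - 11 = 100 - 11 = 89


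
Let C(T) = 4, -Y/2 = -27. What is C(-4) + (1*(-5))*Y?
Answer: -266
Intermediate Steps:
Y = 54 (Y = -2*(-27) = 54)
C(-4) + (1*(-5))*Y = 4 + (1*(-5))*54 = 4 - 5*54 = 4 - 270 = -266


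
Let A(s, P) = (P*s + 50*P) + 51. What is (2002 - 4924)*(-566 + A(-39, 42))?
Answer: 154866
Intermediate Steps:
A(s, P) = 51 + 50*P + P*s (A(s, P) = (50*P + P*s) + 51 = 51 + 50*P + P*s)
(2002 - 4924)*(-566 + A(-39, 42)) = (2002 - 4924)*(-566 + (51 + 50*42 + 42*(-39))) = -2922*(-566 + (51 + 2100 - 1638)) = -2922*(-566 + 513) = -2922*(-53) = 154866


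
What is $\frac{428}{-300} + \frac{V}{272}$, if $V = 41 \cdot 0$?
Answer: $- \frac{107}{75} \approx -1.4267$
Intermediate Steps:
$V = 0$
$\frac{428}{-300} + \frac{V}{272} = \frac{428}{-300} + \frac{0}{272} = 428 \left(- \frac{1}{300}\right) + 0 \cdot \frac{1}{272} = - \frac{107}{75} + 0 = - \frac{107}{75}$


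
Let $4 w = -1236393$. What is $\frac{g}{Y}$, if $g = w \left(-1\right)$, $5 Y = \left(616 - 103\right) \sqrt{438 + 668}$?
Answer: $\frac{686885 \sqrt{1106}}{252168} \approx 90.588$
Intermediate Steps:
$w = - \frac{1236393}{4}$ ($w = \frac{1}{4} \left(-1236393\right) = - \frac{1236393}{4} \approx -3.091 \cdot 10^{5}$)
$Y = \frac{513 \sqrt{1106}}{5}$ ($Y = \frac{\left(616 - 103\right) \sqrt{438 + 668}}{5} = \frac{513 \sqrt{1106}}{5} \approx 3412.1$)
$g = \frac{1236393}{4}$ ($g = \left(- \frac{1236393}{4}\right) \left(-1\right) = \frac{1236393}{4} \approx 3.091 \cdot 10^{5}$)
$\frac{g}{Y} = \frac{1236393}{4 \frac{513 \sqrt{1106}}{5}} = \frac{1236393 \frac{5 \sqrt{1106}}{567378}}{4} = \frac{686885 \sqrt{1106}}{252168}$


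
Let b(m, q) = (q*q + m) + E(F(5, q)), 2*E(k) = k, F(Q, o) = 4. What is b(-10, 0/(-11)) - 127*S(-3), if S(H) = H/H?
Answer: -135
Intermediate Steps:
S(H) = 1
E(k) = k/2
b(m, q) = 2 + m + q² (b(m, q) = (q*q + m) + (½)*4 = (q² + m) + 2 = (m + q²) + 2 = 2 + m + q²)
b(-10, 0/(-11)) - 127*S(-3) = (2 - 10 + (0/(-11))²) - 127*1 = (2 - 10 + (0*(-1/11))²) - 127 = (2 - 10 + 0²) - 127 = (2 - 10 + 0) - 127 = -8 - 127 = -135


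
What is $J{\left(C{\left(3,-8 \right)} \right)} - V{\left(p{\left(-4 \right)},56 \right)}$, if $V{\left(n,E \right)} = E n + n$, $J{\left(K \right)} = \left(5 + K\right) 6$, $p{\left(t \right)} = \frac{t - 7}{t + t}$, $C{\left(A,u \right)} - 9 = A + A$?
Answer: $\frac{333}{8} \approx 41.625$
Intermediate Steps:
$C{\left(A,u \right)} = 9 + 2 A$ ($C{\left(A,u \right)} = 9 + \left(A + A\right) = 9 + 2 A$)
$p{\left(t \right)} = \frac{-7 + t}{2 t}$
$J{\left(K \right)} = 30 + 6 K$
$V{\left(n,E \right)} = n + E n$
$J{\left(C{\left(3,-8 \right)} \right)} - V{\left(p{\left(-4 \right)},56 \right)} = \left(30 + 6 \left(9 + 2 \cdot 3\right)\right) - \frac{-7 - 4}{2 \left(-4\right)} \left(1 + 56\right) = \left(30 + 6 \left(9 + 6\right)\right) - \frac{1}{2} \left(- \frac{1}{4}\right) \left(-11\right) 57 = \left(30 + 6 \cdot 15\right) - \frac{11}{8} \cdot 57 = \left(30 + 90\right) - \frac{627}{8} = 120 - \frac{627}{8} = \frac{333}{8}$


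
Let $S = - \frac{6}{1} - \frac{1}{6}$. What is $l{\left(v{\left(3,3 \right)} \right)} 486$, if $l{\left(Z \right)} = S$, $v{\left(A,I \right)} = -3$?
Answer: $-2997$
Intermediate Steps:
$S = - \frac{37}{6}$ ($S = \left(-6\right) 1 - \frac{1}{6} = -6 - \frac{1}{6} = - \frac{37}{6} \approx -6.1667$)
$l{\left(Z \right)} = - \frac{37}{6}$
$l{\left(v{\left(3,3 \right)} \right)} 486 = \left(- \frac{37}{6}\right) 486 = -2997$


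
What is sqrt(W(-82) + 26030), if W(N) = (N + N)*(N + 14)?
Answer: sqrt(37182) ≈ 192.83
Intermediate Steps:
W(N) = 2*N*(14 + N) (W(N) = (2*N)*(14 + N) = 2*N*(14 + N))
sqrt(W(-82) + 26030) = sqrt(2*(-82)*(14 - 82) + 26030) = sqrt(2*(-82)*(-68) + 26030) = sqrt(11152 + 26030) = sqrt(37182)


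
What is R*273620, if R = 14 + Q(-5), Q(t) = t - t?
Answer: 3830680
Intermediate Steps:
Q(t) = 0
R = 14 (R = 14 + 0 = 14)
R*273620 = 14*273620 = 3830680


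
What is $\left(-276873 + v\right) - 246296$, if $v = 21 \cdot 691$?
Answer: $-508658$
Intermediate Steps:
$v = 14511$
$\left(-276873 + v\right) - 246296 = \left(-276873 + 14511\right) - 246296 = -262362 - 246296 = -508658$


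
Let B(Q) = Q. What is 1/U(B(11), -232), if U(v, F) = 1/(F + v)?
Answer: -221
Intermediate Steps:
1/U(B(11), -232) = 1/(1/(-232 + 11)) = 1/(1/(-221)) = 1/(-1/221) = -221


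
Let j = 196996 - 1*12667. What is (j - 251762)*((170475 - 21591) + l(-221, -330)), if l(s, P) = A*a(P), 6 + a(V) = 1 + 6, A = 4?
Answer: -10039964504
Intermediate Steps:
a(V) = 1 (a(V) = -6 + (1 + 6) = -6 + 7 = 1)
l(s, P) = 4 (l(s, P) = 4*1 = 4)
j = 184329 (j = 196996 - 12667 = 184329)
(j - 251762)*((170475 - 21591) + l(-221, -330)) = (184329 - 251762)*((170475 - 21591) + 4) = -67433*(148884 + 4) = -67433*148888 = -10039964504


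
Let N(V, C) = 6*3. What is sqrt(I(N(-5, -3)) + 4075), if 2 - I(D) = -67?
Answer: 4*sqrt(259) ≈ 64.374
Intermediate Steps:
N(V, C) = 18
I(D) = 69 (I(D) = 2 - 1*(-67) = 2 + 67 = 69)
sqrt(I(N(-5, -3)) + 4075) = sqrt(69 + 4075) = sqrt(4144) = 4*sqrt(259)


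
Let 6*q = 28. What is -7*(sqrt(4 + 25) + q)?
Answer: -98/3 - 7*sqrt(29) ≈ -70.363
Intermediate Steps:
q = 14/3 (q = (1/6)*28 = 14/3 ≈ 4.6667)
-7*(sqrt(4 + 25) + q) = -7*(sqrt(4 + 25) + 14/3) = -7*(sqrt(29) + 14/3) = -7*(14/3 + sqrt(29)) = -98/3 - 7*sqrt(29)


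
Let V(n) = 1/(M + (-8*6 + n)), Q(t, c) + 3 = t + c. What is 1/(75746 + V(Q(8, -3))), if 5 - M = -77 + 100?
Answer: 64/4847743 ≈ 1.3202e-5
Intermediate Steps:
Q(t, c) = -3 + c + t (Q(t, c) = -3 + (t + c) = -3 + (c + t) = -3 + c + t)
M = -18 (M = 5 - (-77 + 100) = 5 - 1*23 = 5 - 23 = -18)
V(n) = 1/(-66 + n) (V(n) = 1/(-18 + (-8*6 + n)) = 1/(-18 + (-48 + n)) = 1/(-66 + n))
1/(75746 + V(Q(8, -3))) = 1/(75746 + 1/(-66 + (-3 - 3 + 8))) = 1/(75746 + 1/(-66 + 2)) = 1/(75746 + 1/(-64)) = 1/(75746 - 1/64) = 1/(4847743/64) = 64/4847743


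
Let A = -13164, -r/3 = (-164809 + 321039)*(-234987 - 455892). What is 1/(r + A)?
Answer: 1/323808065346 ≈ 3.0882e-12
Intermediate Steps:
r = 323808078510 (r = -3*(-164809 + 321039)*(-234987 - 455892) = -468690*(-690879) = -3*(-107936026170) = 323808078510)
1/(r + A) = 1/(323808078510 - 13164) = 1/323808065346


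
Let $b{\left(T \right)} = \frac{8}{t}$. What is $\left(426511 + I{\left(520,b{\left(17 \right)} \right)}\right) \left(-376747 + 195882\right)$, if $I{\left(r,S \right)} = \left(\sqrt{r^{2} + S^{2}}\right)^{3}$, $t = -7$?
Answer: $-77140912015 - \frac{19171203834880 \sqrt{207026}}{343} \approx -2.5508 \cdot 10^{13}$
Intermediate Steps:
$b{\left(T \right)} = - \frac{8}{7}$ ($b{\left(T \right)} = \frac{8}{-7} = 8 \left(- \frac{1}{7}\right) = - \frac{8}{7}$)
$I{\left(r,S \right)} = \left(S^{2} + r^{2}\right)^{\frac{3}{2}}$ ($I{\left(r,S \right)} = \left(\sqrt{S^{2} + r^{2}}\right)^{3} = \left(S^{2} + r^{2}\right)^{\frac{3}{2}}$)
$\left(426511 + I{\left(520,b{\left(17 \right)} \right)}\right) \left(-376747 + 195882\right) = \left(426511 + \left(\left(- \frac{8}{7}\right)^{2} + 520^{2}\right)^{\frac{3}{2}}\right) \left(-376747 + 195882\right) = \left(426511 + \left(\frac{64}{49} + 270400\right)^{\frac{3}{2}}\right) \left(-180865\right) = \left(426511 + \left(\frac{13249664}{49}\right)^{\frac{3}{2}}\right) \left(-180865\right) = \left(426511 + \frac{105997312 \sqrt{207026}}{343}\right) \left(-180865\right) = -77140912015 - \frac{19171203834880 \sqrt{207026}}{343}$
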